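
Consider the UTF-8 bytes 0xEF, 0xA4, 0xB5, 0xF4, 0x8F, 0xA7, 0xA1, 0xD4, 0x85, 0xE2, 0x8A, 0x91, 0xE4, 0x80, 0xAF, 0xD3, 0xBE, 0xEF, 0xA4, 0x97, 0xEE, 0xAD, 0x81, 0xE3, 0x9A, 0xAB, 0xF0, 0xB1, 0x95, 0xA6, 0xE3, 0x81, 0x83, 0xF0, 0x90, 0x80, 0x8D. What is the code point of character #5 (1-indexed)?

U+402F

Offset 0: leading byte 0xEF = 11101111 → 3-byte char #1 = EF A4 B5.
Offset 3: leading byte 0xF4 = 11110100 → 4-byte char #2 = F4 8F A7 A1.
Offset 7: leading byte 0xD4 = 11010100 → 2-byte char #3 = D4 85.
Offset 9: leading byte 0xE2 = 11100010 → 3-byte char #4 = E2 8A 91.
Offset 12: leading byte 0xE4 = 11100100 → 3-byte char #5 = E4 80 AF.
Leading byte 0xE4 = 11100100 matches 1110xxxx → 3-byte sequence.
Byte 1: 0xE4 = 11100100, payload 0100 (4 bits).
Byte 2: 0x80 = 10000000 (10xxxxxx ✓), payload 000000.
Byte 3: 0xAF = 10101111 (10xxxxxx ✓), payload 101111.
Concatenate: 0100000000101111 = 0x402F (16 bits → U+402F).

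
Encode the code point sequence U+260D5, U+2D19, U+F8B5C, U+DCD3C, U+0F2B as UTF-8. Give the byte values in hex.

U+260D5: 4-byte form → F0 A6 83 95.
U+2D19: 3-byte form → E2 B4 99.
U+F8B5C: 4-byte form → F3 B8 AD 9C.
U+DCD3C: 4-byte form → F3 9C B4 BC.
U+0F2B: 3-byte form → E0 BC AB.
Concatenated (18 bytes): F0 A6 83 95 E2 B4 99 F3 B8 AD 9C F3 9C B4 BC E0 BC AB.

F0 A6 83 95 E2 B4 99 F3 B8 AD 9C F3 9C B4 BC E0 BC AB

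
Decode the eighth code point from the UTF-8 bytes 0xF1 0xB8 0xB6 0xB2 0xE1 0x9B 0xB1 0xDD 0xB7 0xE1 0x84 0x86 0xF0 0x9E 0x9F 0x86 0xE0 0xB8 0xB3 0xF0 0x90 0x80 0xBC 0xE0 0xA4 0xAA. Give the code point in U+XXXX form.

Offset 0: leading byte 0xF1 = 11110001 → 4-byte char #1 = F1 B8 B6 B2.
Offset 4: leading byte 0xE1 = 11100001 → 3-byte char #2 = E1 9B B1.
Offset 7: leading byte 0xDD = 11011101 → 2-byte char #3 = DD B7.
Offset 9: leading byte 0xE1 = 11100001 → 3-byte char #4 = E1 84 86.
Offset 12: leading byte 0xF0 = 11110000 → 4-byte char #5 = F0 9E 9F 86.
Offset 16: leading byte 0xE0 = 11100000 → 3-byte char #6 = E0 B8 B3.
Offset 19: leading byte 0xF0 = 11110000 → 4-byte char #7 = F0 90 80 BC.
Offset 23: leading byte 0xE0 = 11100000 → 3-byte char #8 = E0 A4 AA.
Leading byte 0xE0 = 11100000 matches 1110xxxx → 3-byte sequence.
Byte 1: 0xE0 = 11100000, payload 0000 (4 bits).
Byte 2: 0xA4 = 10100100 (10xxxxxx ✓), payload 100100.
Byte 3: 0xAA = 10101010 (10xxxxxx ✓), payload 101010.
Concatenate: 0000100100101010 = 0x92A (16 bits → U+092A).

U+092A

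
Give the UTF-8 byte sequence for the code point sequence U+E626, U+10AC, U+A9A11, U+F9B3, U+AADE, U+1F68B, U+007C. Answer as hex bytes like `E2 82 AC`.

U+E626: 3-byte form → EE 98 A6.
U+10AC: 3-byte form → E1 82 AC.
U+A9A11: 4-byte form → F2 A9 A8 91.
U+F9B3: 3-byte form → EF A6 B3.
U+AADE: 3-byte form → EA AB 9E.
U+1F68B: 4-byte form → F0 9F 9A 8B.
U+007C: 1-byte form → 7C.
Concatenated (21 bytes): EE 98 A6 E1 82 AC F2 A9 A8 91 EF A6 B3 EA AB 9E F0 9F 9A 8B 7C.

EE 98 A6 E1 82 AC F2 A9 A8 91 EF A6 B3 EA AB 9E F0 9F 9A 8B 7C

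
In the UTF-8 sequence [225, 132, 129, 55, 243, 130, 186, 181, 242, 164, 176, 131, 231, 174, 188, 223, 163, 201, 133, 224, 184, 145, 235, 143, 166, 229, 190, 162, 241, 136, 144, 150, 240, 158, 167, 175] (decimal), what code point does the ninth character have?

Offset 0: leading byte 0xE1 = 11100001 → 3-byte char #1 = E1 84 81.
Offset 3: leading byte 0x37 = 00110111 → 1-byte char #2 = 37.
Offset 4: leading byte 0xF3 = 11110011 → 4-byte char #3 = F3 82 BA B5.
Offset 8: leading byte 0xF2 = 11110010 → 4-byte char #4 = F2 A4 B0 83.
Offset 12: leading byte 0xE7 = 11100111 → 3-byte char #5 = E7 AE BC.
Offset 15: leading byte 0xDF = 11011111 → 2-byte char #6 = DF A3.
Offset 17: leading byte 0xC9 = 11001001 → 2-byte char #7 = C9 85.
Offset 19: leading byte 0xE0 = 11100000 → 3-byte char #8 = E0 B8 91.
Offset 22: leading byte 0xEB = 11101011 → 3-byte char #9 = EB 8F A6.
Leading byte 0xEB = 11101011 matches 1110xxxx → 3-byte sequence.
Byte 1: 0xEB = 11101011, payload 1011 (4 bits).
Byte 2: 0x8F = 10001111 (10xxxxxx ✓), payload 001111.
Byte 3: 0xA6 = 10100110 (10xxxxxx ✓), payload 100110.
Concatenate: 1011001111100110 = 0xB3E6 (16 bits → U+B3E6).

U+B3E6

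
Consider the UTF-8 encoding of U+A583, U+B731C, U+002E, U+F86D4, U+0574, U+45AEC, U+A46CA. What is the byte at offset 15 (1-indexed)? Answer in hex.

0xF1

1-indexed offset 15 is 0-indexed offset 14.
U+A583 → 3-byte form EA 96 83 at offsets 0–2.
U+B731C → 4-byte form F2 B7 8C 9C at offsets 3–6.
U+002E → 1-byte form 2E at offsets 7–7.
U+F86D4 → 4-byte form F3 B8 9B 94 at offsets 8–11.
U+0574 → 2-byte form D5 B4 at offsets 12–13.
U+45AEC → 4-byte form F1 85 AB AC at offsets 14–17.
Offset 14 falls in char 6's range; it's byte 1 of F1 85 AB AC = 0xF1.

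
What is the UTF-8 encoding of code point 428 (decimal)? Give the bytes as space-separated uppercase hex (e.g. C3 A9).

C6 AC

U+01AC = 0x1AC = 428 decimal. In range U+0080–U+07FF → 2-byte form: 110xxxxx 10xxxxxx.
Binary (11 bits): 00110101100.
Split 5+6: 00110 | 101100.
Byte 1: 11000110 = 0xC6.
Byte 2: 10101100 = 0xAC.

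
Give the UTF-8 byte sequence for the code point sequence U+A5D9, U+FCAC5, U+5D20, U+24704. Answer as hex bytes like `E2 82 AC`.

U+A5D9: 3-byte form → EA 97 99.
U+FCAC5: 4-byte form → F3 BC AB 85.
U+5D20: 3-byte form → E5 B4 A0.
U+24704: 4-byte form → F0 A4 9C 84.
Concatenated (14 bytes): EA 97 99 F3 BC AB 85 E5 B4 A0 F0 A4 9C 84.

EA 97 99 F3 BC AB 85 E5 B4 A0 F0 A4 9C 84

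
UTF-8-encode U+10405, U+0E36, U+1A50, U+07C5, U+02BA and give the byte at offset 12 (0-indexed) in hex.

0xCA

U+10405 → 4-byte form F0 90 90 85 at offsets 0–3.
U+0E36 → 3-byte form E0 B8 B6 at offsets 4–6.
U+1A50 → 3-byte form E1 A9 90 at offsets 7–9.
U+07C5 → 2-byte form DF 85 at offsets 10–11.
U+02BA → 2-byte form CA BA at offsets 12–13.
Offset 12 falls in char 5's range; it's byte 1 of CA BA = 0xCA.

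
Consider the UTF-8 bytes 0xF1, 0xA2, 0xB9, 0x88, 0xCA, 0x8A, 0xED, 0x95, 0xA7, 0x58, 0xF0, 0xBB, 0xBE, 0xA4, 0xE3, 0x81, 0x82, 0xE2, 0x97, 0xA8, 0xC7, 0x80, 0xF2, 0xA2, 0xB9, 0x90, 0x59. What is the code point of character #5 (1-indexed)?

Offset 0: leading byte 0xF1 = 11110001 → 4-byte char #1 = F1 A2 B9 88.
Offset 4: leading byte 0xCA = 11001010 → 2-byte char #2 = CA 8A.
Offset 6: leading byte 0xED = 11101101 → 3-byte char #3 = ED 95 A7.
Offset 9: leading byte 0x58 = 01011000 → 1-byte char #4 = 58.
Offset 10: leading byte 0xF0 = 11110000 → 4-byte char #5 = F0 BB BE A4.
Leading byte 0xF0 = 11110000 matches 11110xxx → 4-byte sequence.
Byte 1: 0xF0 = 11110000, payload 000 (3 bits).
Byte 2: 0xBB = 10111011 (10xxxxxx ✓), payload 111011.
Byte 3: 0xBE = 10111110 (10xxxxxx ✓), payload 111110.
Byte 4: 0xA4 = 10100100 (10xxxxxx ✓), payload 100100.
Concatenate: 000111011111110100100 = 0x3BFA4 (21 bits → U+3BFA4).

U+3BFA4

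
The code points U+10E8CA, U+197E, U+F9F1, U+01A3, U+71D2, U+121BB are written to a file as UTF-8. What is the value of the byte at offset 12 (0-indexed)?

0xE7

U+10E8CA → 4-byte form F4 8E A3 8A at offsets 0–3.
U+197E → 3-byte form E1 A5 BE at offsets 4–6.
U+F9F1 → 3-byte form EF A7 B1 at offsets 7–9.
U+01A3 → 2-byte form C6 A3 at offsets 10–11.
U+71D2 → 3-byte form E7 87 92 at offsets 12–14.
Offset 12 falls in char 5's range; it's byte 1 of E7 87 92 = 0xE7.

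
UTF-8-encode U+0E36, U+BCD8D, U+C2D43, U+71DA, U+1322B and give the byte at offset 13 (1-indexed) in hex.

0x87

1-indexed offset 13 is 0-indexed offset 12.
U+0E36 → 3-byte form E0 B8 B6 at offsets 0–2.
U+BCD8D → 4-byte form F2 BC B6 8D at offsets 3–6.
U+C2D43 → 4-byte form F3 82 B5 83 at offsets 7–10.
U+71DA → 3-byte form E7 87 9A at offsets 11–13.
Offset 12 falls in char 4's range; it's byte 2 of E7 87 9A = 0x87.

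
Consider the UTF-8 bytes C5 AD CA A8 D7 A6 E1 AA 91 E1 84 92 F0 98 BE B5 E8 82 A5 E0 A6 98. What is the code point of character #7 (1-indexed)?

Offset 0: leading byte 0xC5 = 11000101 → 2-byte char #1 = C5 AD.
Offset 2: leading byte 0xCA = 11001010 → 2-byte char #2 = CA A8.
Offset 4: leading byte 0xD7 = 11010111 → 2-byte char #3 = D7 A6.
Offset 6: leading byte 0xE1 = 11100001 → 3-byte char #4 = E1 AA 91.
Offset 9: leading byte 0xE1 = 11100001 → 3-byte char #5 = E1 84 92.
Offset 12: leading byte 0xF0 = 11110000 → 4-byte char #6 = F0 98 BE B5.
Offset 16: leading byte 0xE8 = 11101000 → 3-byte char #7 = E8 82 A5.
Leading byte 0xE8 = 11101000 matches 1110xxxx → 3-byte sequence.
Byte 1: 0xE8 = 11101000, payload 1000 (4 bits).
Byte 2: 0x82 = 10000010 (10xxxxxx ✓), payload 000010.
Byte 3: 0xA5 = 10100101 (10xxxxxx ✓), payload 100101.
Concatenate: 1000000010100101 = 0x80A5 (16 bits → U+80A5).

U+80A5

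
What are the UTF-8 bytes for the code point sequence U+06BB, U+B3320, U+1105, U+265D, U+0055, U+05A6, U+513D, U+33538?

U+06BB: 2-byte form → DA BB.
U+B3320: 4-byte form → F2 B3 8C A0.
U+1105: 3-byte form → E1 84 85.
U+265D: 3-byte form → E2 99 9D.
U+0055: 1-byte form → 55.
U+05A6: 2-byte form → D6 A6.
U+513D: 3-byte form → E5 84 BD.
U+33538: 4-byte form → F0 B3 94 B8.
Concatenated (22 bytes): DA BB F2 B3 8C A0 E1 84 85 E2 99 9D 55 D6 A6 E5 84 BD F0 B3 94 B8.

DA BB F2 B3 8C A0 E1 84 85 E2 99 9D 55 D6 A6 E5 84 BD F0 B3 94 B8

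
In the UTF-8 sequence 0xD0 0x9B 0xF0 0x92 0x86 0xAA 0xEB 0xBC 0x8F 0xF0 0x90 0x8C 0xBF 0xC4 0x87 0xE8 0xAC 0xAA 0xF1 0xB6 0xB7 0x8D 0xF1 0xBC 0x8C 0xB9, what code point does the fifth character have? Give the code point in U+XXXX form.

Offset 0: leading byte 0xD0 = 11010000 → 2-byte char #1 = D0 9B.
Offset 2: leading byte 0xF0 = 11110000 → 4-byte char #2 = F0 92 86 AA.
Offset 6: leading byte 0xEB = 11101011 → 3-byte char #3 = EB BC 8F.
Offset 9: leading byte 0xF0 = 11110000 → 4-byte char #4 = F0 90 8C BF.
Offset 13: leading byte 0xC4 = 11000100 → 2-byte char #5 = C4 87.
Leading byte 0xC4 = 11000100 matches 110xxxxx → 2-byte sequence.
Byte 1: 0xC4 = 11000100, payload 00100 (5 bits).
Byte 2: 0x87 = 10000111 (10xxxxxx ✓), payload 000111.
Concatenate: 00100000111 = 0x107 (11 bits → U+0107).

U+0107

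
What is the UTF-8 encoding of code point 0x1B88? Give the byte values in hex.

U+1B88 = 0x1B88 = 7048 decimal. In range U+0800–U+FFFF → 3-byte form: 1110xxxx 10xxxxxx 10xxxxxx.
Binary (16 bits): 0001101110001000.
Split 4+6+6: 0001 | 101110 | 001000.
Byte 1: 11100001 = 0xE1.
Byte 2: 10101110 = 0xAE.
Byte 3: 10001000 = 0x88.

E1 AE 88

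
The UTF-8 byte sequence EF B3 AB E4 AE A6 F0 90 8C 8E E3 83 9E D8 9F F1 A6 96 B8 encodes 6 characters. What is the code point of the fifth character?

Offset 0: leading byte 0xEF = 11101111 → 3-byte char #1 = EF B3 AB.
Offset 3: leading byte 0xE4 = 11100100 → 3-byte char #2 = E4 AE A6.
Offset 6: leading byte 0xF0 = 11110000 → 4-byte char #3 = F0 90 8C 8E.
Offset 10: leading byte 0xE3 = 11100011 → 3-byte char #4 = E3 83 9E.
Offset 13: leading byte 0xD8 = 11011000 → 2-byte char #5 = D8 9F.
Leading byte 0xD8 = 11011000 matches 110xxxxx → 2-byte sequence.
Byte 1: 0xD8 = 11011000, payload 11000 (5 bits).
Byte 2: 0x9F = 10011111 (10xxxxxx ✓), payload 011111.
Concatenate: 11000011111 = 0x61F (11 bits → U+061F).

U+061F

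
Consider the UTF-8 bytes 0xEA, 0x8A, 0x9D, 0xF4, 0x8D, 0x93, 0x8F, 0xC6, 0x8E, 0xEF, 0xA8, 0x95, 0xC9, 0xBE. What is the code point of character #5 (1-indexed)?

Offset 0: leading byte 0xEA = 11101010 → 3-byte char #1 = EA 8A 9D.
Offset 3: leading byte 0xF4 = 11110100 → 4-byte char #2 = F4 8D 93 8F.
Offset 7: leading byte 0xC6 = 11000110 → 2-byte char #3 = C6 8E.
Offset 9: leading byte 0xEF = 11101111 → 3-byte char #4 = EF A8 95.
Offset 12: leading byte 0xC9 = 11001001 → 2-byte char #5 = C9 BE.
Leading byte 0xC9 = 11001001 matches 110xxxxx → 2-byte sequence.
Byte 1: 0xC9 = 11001001, payload 01001 (5 bits).
Byte 2: 0xBE = 10111110 (10xxxxxx ✓), payload 111110.
Concatenate: 01001111110 = 0x27E (11 bits → U+027E).

U+027E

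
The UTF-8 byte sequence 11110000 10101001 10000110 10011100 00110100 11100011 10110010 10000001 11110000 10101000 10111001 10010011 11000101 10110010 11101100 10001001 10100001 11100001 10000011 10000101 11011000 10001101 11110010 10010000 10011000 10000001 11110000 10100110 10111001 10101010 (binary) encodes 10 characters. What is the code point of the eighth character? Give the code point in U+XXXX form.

U+060D

Offset 0: leading byte 0xF0 = 11110000 → 4-byte char #1 = F0 A9 86 9C.
Offset 4: leading byte 0x34 = 00110100 → 1-byte char #2 = 34.
Offset 5: leading byte 0xE3 = 11100011 → 3-byte char #3 = E3 B2 81.
Offset 8: leading byte 0xF0 = 11110000 → 4-byte char #4 = F0 A8 B9 93.
Offset 12: leading byte 0xC5 = 11000101 → 2-byte char #5 = C5 B2.
Offset 14: leading byte 0xEC = 11101100 → 3-byte char #6 = EC 89 A1.
Offset 17: leading byte 0xE1 = 11100001 → 3-byte char #7 = E1 83 85.
Offset 20: leading byte 0xD8 = 11011000 → 2-byte char #8 = D8 8D.
Leading byte 0xD8 = 11011000 matches 110xxxxx → 2-byte sequence.
Byte 1: 0xD8 = 11011000, payload 11000 (5 bits).
Byte 2: 0x8D = 10001101 (10xxxxxx ✓), payload 001101.
Concatenate: 11000001101 = 0x60D (11 bits → U+060D).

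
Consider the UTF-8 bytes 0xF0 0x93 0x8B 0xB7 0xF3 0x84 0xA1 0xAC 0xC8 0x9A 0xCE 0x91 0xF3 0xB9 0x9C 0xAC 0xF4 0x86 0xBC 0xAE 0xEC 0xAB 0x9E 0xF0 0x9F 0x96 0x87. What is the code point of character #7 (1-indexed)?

Offset 0: leading byte 0xF0 = 11110000 → 4-byte char #1 = F0 93 8B B7.
Offset 4: leading byte 0xF3 = 11110011 → 4-byte char #2 = F3 84 A1 AC.
Offset 8: leading byte 0xC8 = 11001000 → 2-byte char #3 = C8 9A.
Offset 10: leading byte 0xCE = 11001110 → 2-byte char #4 = CE 91.
Offset 12: leading byte 0xF3 = 11110011 → 4-byte char #5 = F3 B9 9C AC.
Offset 16: leading byte 0xF4 = 11110100 → 4-byte char #6 = F4 86 BC AE.
Offset 20: leading byte 0xEC = 11101100 → 3-byte char #7 = EC AB 9E.
Leading byte 0xEC = 11101100 matches 1110xxxx → 3-byte sequence.
Byte 1: 0xEC = 11101100, payload 1100 (4 bits).
Byte 2: 0xAB = 10101011 (10xxxxxx ✓), payload 101011.
Byte 3: 0x9E = 10011110 (10xxxxxx ✓), payload 011110.
Concatenate: 1100101011011110 = 0xCADE (16 bits → U+CADE).

U+CADE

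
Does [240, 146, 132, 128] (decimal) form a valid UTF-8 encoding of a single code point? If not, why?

Leading byte 0xF0 = 11110000 → 4-byte form.
Continuation bytes 0x92=10010010, 0x84=10000100, 0x80=10000000 all match 10xxxxxx.
Decoded value 0x12100 is ≥ 0x10000 (shortest form) and not a surrogate.

valid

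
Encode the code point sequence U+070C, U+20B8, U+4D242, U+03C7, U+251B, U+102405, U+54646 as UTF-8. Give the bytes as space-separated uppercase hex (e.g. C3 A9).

U+070C: 2-byte form → DC 8C.
U+20B8: 3-byte form → E2 82 B8.
U+4D242: 4-byte form → F1 8D 89 82.
U+03C7: 2-byte form → CF 87.
U+251B: 3-byte form → E2 94 9B.
U+102405: 4-byte form → F4 82 90 85.
U+54646: 4-byte form → F1 94 99 86.
Concatenated (22 bytes): DC 8C E2 82 B8 F1 8D 89 82 CF 87 E2 94 9B F4 82 90 85 F1 94 99 86.

DC 8C E2 82 B8 F1 8D 89 82 CF 87 E2 94 9B F4 82 90 85 F1 94 99 86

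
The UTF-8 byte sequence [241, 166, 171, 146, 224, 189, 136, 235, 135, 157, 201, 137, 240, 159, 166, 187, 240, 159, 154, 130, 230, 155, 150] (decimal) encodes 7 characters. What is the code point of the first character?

U+66AD2

Offset 0: leading byte 0xF1 = 11110001 → 4-byte char #1 = F1 A6 AB 92.
Leading byte 0xF1 = 11110001 matches 11110xxx → 4-byte sequence.
Byte 1: 0xF1 = 11110001, payload 001 (3 bits).
Byte 2: 0xA6 = 10100110 (10xxxxxx ✓), payload 100110.
Byte 3: 0xAB = 10101011 (10xxxxxx ✓), payload 101011.
Byte 4: 0x92 = 10010010 (10xxxxxx ✓), payload 010010.
Concatenate: 001100110101011010010 = 0x66AD2 (21 bits → U+66AD2).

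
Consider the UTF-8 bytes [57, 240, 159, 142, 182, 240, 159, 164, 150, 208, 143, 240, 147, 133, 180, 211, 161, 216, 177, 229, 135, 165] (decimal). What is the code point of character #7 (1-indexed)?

Offset 0: leading byte 0x39 = 00111001 → 1-byte char #1 = 39.
Offset 1: leading byte 0xF0 = 11110000 → 4-byte char #2 = F0 9F 8E B6.
Offset 5: leading byte 0xF0 = 11110000 → 4-byte char #3 = F0 9F A4 96.
Offset 9: leading byte 0xD0 = 11010000 → 2-byte char #4 = D0 8F.
Offset 11: leading byte 0xF0 = 11110000 → 4-byte char #5 = F0 93 85 B4.
Offset 15: leading byte 0xD3 = 11010011 → 2-byte char #6 = D3 A1.
Offset 17: leading byte 0xD8 = 11011000 → 2-byte char #7 = D8 B1.
Leading byte 0xD8 = 11011000 matches 110xxxxx → 2-byte sequence.
Byte 1: 0xD8 = 11011000, payload 11000 (5 bits).
Byte 2: 0xB1 = 10110001 (10xxxxxx ✓), payload 110001.
Concatenate: 11000110001 = 0x631 (11 bits → U+0631).

U+0631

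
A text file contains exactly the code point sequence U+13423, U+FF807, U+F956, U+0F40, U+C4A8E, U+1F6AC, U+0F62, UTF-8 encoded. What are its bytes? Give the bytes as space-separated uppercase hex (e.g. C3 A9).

U+13423: 4-byte form → F0 93 90 A3.
U+FF807: 4-byte form → F3 BF A0 87.
U+F956: 3-byte form → EF A5 96.
U+0F40: 3-byte form → E0 BD 80.
U+C4A8E: 4-byte form → F3 84 AA 8E.
U+1F6AC: 4-byte form → F0 9F 9A AC.
U+0F62: 3-byte form → E0 BD A2.
Concatenated (25 bytes): F0 93 90 A3 F3 BF A0 87 EF A5 96 E0 BD 80 F3 84 AA 8E F0 9F 9A AC E0 BD A2.

F0 93 90 A3 F3 BF A0 87 EF A5 96 E0 BD 80 F3 84 AA 8E F0 9F 9A AC E0 BD A2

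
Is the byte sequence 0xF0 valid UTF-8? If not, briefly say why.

Leading byte 0xF0 = 11110000 → 4-byte form, but only 1 byte is present.

invalid (sequence truncated)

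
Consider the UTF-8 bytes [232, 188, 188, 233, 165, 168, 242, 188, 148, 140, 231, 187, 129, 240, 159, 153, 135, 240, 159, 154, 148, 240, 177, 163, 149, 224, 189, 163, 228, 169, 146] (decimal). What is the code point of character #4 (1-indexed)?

U+7EC1

Offset 0: leading byte 0xE8 = 11101000 → 3-byte char #1 = E8 BC BC.
Offset 3: leading byte 0xE9 = 11101001 → 3-byte char #2 = E9 A5 A8.
Offset 6: leading byte 0xF2 = 11110010 → 4-byte char #3 = F2 BC 94 8C.
Offset 10: leading byte 0xE7 = 11100111 → 3-byte char #4 = E7 BB 81.
Leading byte 0xE7 = 11100111 matches 1110xxxx → 3-byte sequence.
Byte 1: 0xE7 = 11100111, payload 0111 (4 bits).
Byte 2: 0xBB = 10111011 (10xxxxxx ✓), payload 111011.
Byte 3: 0x81 = 10000001 (10xxxxxx ✓), payload 000001.
Concatenate: 0111111011000001 = 0x7EC1 (16 bits → U+7EC1).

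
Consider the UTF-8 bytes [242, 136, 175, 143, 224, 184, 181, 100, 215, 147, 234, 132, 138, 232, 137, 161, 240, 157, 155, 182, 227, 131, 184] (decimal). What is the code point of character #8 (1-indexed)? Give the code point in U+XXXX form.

Offset 0: leading byte 0xF2 = 11110010 → 4-byte char #1 = F2 88 AF 8F.
Offset 4: leading byte 0xE0 = 11100000 → 3-byte char #2 = E0 B8 B5.
Offset 7: leading byte 0x64 = 01100100 → 1-byte char #3 = 64.
Offset 8: leading byte 0xD7 = 11010111 → 2-byte char #4 = D7 93.
Offset 10: leading byte 0xEA = 11101010 → 3-byte char #5 = EA 84 8A.
Offset 13: leading byte 0xE8 = 11101000 → 3-byte char #6 = E8 89 A1.
Offset 16: leading byte 0xF0 = 11110000 → 4-byte char #7 = F0 9D 9B B6.
Offset 20: leading byte 0xE3 = 11100011 → 3-byte char #8 = E3 83 B8.
Leading byte 0xE3 = 11100011 matches 1110xxxx → 3-byte sequence.
Byte 1: 0xE3 = 11100011, payload 0011 (4 bits).
Byte 2: 0x83 = 10000011 (10xxxxxx ✓), payload 000011.
Byte 3: 0xB8 = 10111000 (10xxxxxx ✓), payload 111000.
Concatenate: 0011000011111000 = 0x30F8 (16 bits → U+30F8).

U+30F8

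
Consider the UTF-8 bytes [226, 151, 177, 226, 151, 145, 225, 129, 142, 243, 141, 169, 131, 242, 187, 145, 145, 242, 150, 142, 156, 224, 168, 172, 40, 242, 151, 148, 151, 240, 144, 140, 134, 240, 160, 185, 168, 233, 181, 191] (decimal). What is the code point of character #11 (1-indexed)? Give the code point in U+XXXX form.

U+20E68

Offset 0: leading byte 0xE2 = 11100010 → 3-byte char #1 = E2 97 B1.
Offset 3: leading byte 0xE2 = 11100010 → 3-byte char #2 = E2 97 91.
Offset 6: leading byte 0xE1 = 11100001 → 3-byte char #3 = E1 81 8E.
Offset 9: leading byte 0xF3 = 11110011 → 4-byte char #4 = F3 8D A9 83.
Offset 13: leading byte 0xF2 = 11110010 → 4-byte char #5 = F2 BB 91 91.
Offset 17: leading byte 0xF2 = 11110010 → 4-byte char #6 = F2 96 8E 9C.
Offset 21: leading byte 0xE0 = 11100000 → 3-byte char #7 = E0 A8 AC.
Offset 24: leading byte 0x28 = 00101000 → 1-byte char #8 = 28.
Offset 25: leading byte 0xF2 = 11110010 → 4-byte char #9 = F2 97 94 97.
Offset 29: leading byte 0xF0 = 11110000 → 4-byte char #10 = F0 90 8C 86.
Offset 33: leading byte 0xF0 = 11110000 → 4-byte char #11 = F0 A0 B9 A8.
Leading byte 0xF0 = 11110000 matches 11110xxx → 4-byte sequence.
Byte 1: 0xF0 = 11110000, payload 000 (3 bits).
Byte 2: 0xA0 = 10100000 (10xxxxxx ✓), payload 100000.
Byte 3: 0xB9 = 10111001 (10xxxxxx ✓), payload 111001.
Byte 4: 0xA8 = 10101000 (10xxxxxx ✓), payload 101000.
Concatenate: 000100000111001101000 = 0x20E68 (21 bits → U+20E68).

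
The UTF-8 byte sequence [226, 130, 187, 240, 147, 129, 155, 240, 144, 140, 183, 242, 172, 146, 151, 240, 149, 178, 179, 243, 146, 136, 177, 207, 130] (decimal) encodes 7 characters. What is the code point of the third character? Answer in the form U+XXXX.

Offset 0: leading byte 0xE2 = 11100010 → 3-byte char #1 = E2 82 BB.
Offset 3: leading byte 0xF0 = 11110000 → 4-byte char #2 = F0 93 81 9B.
Offset 7: leading byte 0xF0 = 11110000 → 4-byte char #3 = F0 90 8C B7.
Leading byte 0xF0 = 11110000 matches 11110xxx → 4-byte sequence.
Byte 1: 0xF0 = 11110000, payload 000 (3 bits).
Byte 2: 0x90 = 10010000 (10xxxxxx ✓), payload 010000.
Byte 3: 0x8C = 10001100 (10xxxxxx ✓), payload 001100.
Byte 4: 0xB7 = 10110111 (10xxxxxx ✓), payload 110111.
Concatenate: 000010000001100110111 = 0x10337 (21 bits → U+10337).

U+10337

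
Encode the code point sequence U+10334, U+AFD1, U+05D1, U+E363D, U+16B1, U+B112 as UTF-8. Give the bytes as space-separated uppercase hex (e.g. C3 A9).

F0 90 8C B4 EA BF 91 D7 91 F3 A3 98 BD E1 9A B1 EB 84 92

U+10334: 4-byte form → F0 90 8C B4.
U+AFD1: 3-byte form → EA BF 91.
U+05D1: 2-byte form → D7 91.
U+E363D: 4-byte form → F3 A3 98 BD.
U+16B1: 3-byte form → E1 9A B1.
U+B112: 3-byte form → EB 84 92.
Concatenated (19 bytes): F0 90 8C B4 EA BF 91 D7 91 F3 A3 98 BD E1 9A B1 EB 84 92.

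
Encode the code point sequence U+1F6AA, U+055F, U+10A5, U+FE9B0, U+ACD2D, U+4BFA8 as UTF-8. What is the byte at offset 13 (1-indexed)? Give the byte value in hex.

1-indexed offset 13 is 0-indexed offset 12.
U+1F6AA → 4-byte form F0 9F 9A AA at offsets 0–3.
U+055F → 2-byte form D5 9F at offsets 4–5.
U+10A5 → 3-byte form E1 82 A5 at offsets 6–8.
U+FE9B0 → 4-byte form F3 BE A6 B0 at offsets 9–12.
Offset 12 falls in char 4's range; it's byte 4 of F3 BE A6 B0 = 0xB0.

0xB0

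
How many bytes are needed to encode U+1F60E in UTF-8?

4

U+1F60E = 0x1F60E. UTF-8 uses 1 byte below 0x80, 2 below 0x800, 3 below 0x10000, 4 up to 0x10FFFF. 0x1F60E is in U+10000–U+10FFFF → 4 bytes.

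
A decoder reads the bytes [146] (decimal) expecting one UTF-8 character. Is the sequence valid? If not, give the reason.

Byte 0x92 = 10010010 has the form 10xxxxxx — a continuation byte — but there is no preceding leading byte.

invalid (continuation byte with no leading byte)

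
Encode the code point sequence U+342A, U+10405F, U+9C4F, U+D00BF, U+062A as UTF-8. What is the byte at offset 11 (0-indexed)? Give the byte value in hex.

U+342A → 3-byte form E3 90 AA at offsets 0–2.
U+10405F → 4-byte form F4 84 81 9F at offsets 3–6.
U+9C4F → 3-byte form E9 B1 8F at offsets 7–9.
U+D00BF → 4-byte form F3 90 82 BF at offsets 10–13.
Offset 11 falls in char 4's range; it's byte 2 of F3 90 82 BF = 0x90.

0x90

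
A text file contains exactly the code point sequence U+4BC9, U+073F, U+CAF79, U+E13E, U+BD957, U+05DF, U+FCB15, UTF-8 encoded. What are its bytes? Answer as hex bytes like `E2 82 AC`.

E4 AF 89 DC BF F3 8A BD B9 EE 84 BE F2 BD A5 97 D7 9F F3 BC AC 95

U+4BC9: 3-byte form → E4 AF 89.
U+073F: 2-byte form → DC BF.
U+CAF79: 4-byte form → F3 8A BD B9.
U+E13E: 3-byte form → EE 84 BE.
U+BD957: 4-byte form → F2 BD A5 97.
U+05DF: 2-byte form → D7 9F.
U+FCB15: 4-byte form → F3 BC AC 95.
Concatenated (22 bytes): E4 AF 89 DC BF F3 8A BD B9 EE 84 BE F2 BD A5 97 D7 9F F3 BC AC 95.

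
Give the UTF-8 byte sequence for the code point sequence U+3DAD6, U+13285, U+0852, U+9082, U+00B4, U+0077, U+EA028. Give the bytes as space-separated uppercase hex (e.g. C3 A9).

U+3DAD6: 4-byte form → F0 BD AB 96.
U+13285: 4-byte form → F0 93 8A 85.
U+0852: 3-byte form → E0 A1 92.
U+9082: 3-byte form → E9 82 82.
U+00B4: 2-byte form → C2 B4.
U+0077: 1-byte form → 77.
U+EA028: 4-byte form → F3 AA 80 A8.
Concatenated (21 bytes): F0 BD AB 96 F0 93 8A 85 E0 A1 92 E9 82 82 C2 B4 77 F3 AA 80 A8.

F0 BD AB 96 F0 93 8A 85 E0 A1 92 E9 82 82 C2 B4 77 F3 AA 80 A8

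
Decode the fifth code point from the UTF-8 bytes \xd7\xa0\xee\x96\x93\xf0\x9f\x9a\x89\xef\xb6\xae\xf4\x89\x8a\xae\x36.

U+1092AE

Offset 0: leading byte 0xD7 = 11010111 → 2-byte char #1 = D7 A0.
Offset 2: leading byte 0xEE = 11101110 → 3-byte char #2 = EE 96 93.
Offset 5: leading byte 0xF0 = 11110000 → 4-byte char #3 = F0 9F 9A 89.
Offset 9: leading byte 0xEF = 11101111 → 3-byte char #4 = EF B6 AE.
Offset 12: leading byte 0xF4 = 11110100 → 4-byte char #5 = F4 89 8A AE.
Leading byte 0xF4 = 11110100 matches 11110xxx → 4-byte sequence.
Byte 1: 0xF4 = 11110100, payload 100 (3 bits).
Byte 2: 0x89 = 10001001 (10xxxxxx ✓), payload 001001.
Byte 3: 0x8A = 10001010 (10xxxxxx ✓), payload 001010.
Byte 4: 0xAE = 10101110 (10xxxxxx ✓), payload 101110.
Concatenate: 100001001001010101110 = 0x1092AE (21 bits → U+1092AE).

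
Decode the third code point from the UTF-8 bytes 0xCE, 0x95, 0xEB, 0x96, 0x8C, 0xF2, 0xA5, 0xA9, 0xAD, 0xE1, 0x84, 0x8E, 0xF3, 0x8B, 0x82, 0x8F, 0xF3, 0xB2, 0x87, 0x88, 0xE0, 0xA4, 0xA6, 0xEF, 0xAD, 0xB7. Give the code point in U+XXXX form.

U+A5A6D

Offset 0: leading byte 0xCE = 11001110 → 2-byte char #1 = CE 95.
Offset 2: leading byte 0xEB = 11101011 → 3-byte char #2 = EB 96 8C.
Offset 5: leading byte 0xF2 = 11110010 → 4-byte char #3 = F2 A5 A9 AD.
Leading byte 0xF2 = 11110010 matches 11110xxx → 4-byte sequence.
Byte 1: 0xF2 = 11110010, payload 010 (3 bits).
Byte 2: 0xA5 = 10100101 (10xxxxxx ✓), payload 100101.
Byte 3: 0xA9 = 10101001 (10xxxxxx ✓), payload 101001.
Byte 4: 0xAD = 10101101 (10xxxxxx ✓), payload 101101.
Concatenate: 010100101101001101101 = 0xA5A6D (21 bits → U+A5A6D).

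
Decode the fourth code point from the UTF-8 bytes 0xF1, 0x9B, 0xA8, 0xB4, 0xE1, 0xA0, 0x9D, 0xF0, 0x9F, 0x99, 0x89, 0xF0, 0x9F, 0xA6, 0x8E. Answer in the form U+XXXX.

U+1F98E

Offset 0: leading byte 0xF1 = 11110001 → 4-byte char #1 = F1 9B A8 B4.
Offset 4: leading byte 0xE1 = 11100001 → 3-byte char #2 = E1 A0 9D.
Offset 7: leading byte 0xF0 = 11110000 → 4-byte char #3 = F0 9F 99 89.
Offset 11: leading byte 0xF0 = 11110000 → 4-byte char #4 = F0 9F A6 8E.
Leading byte 0xF0 = 11110000 matches 11110xxx → 4-byte sequence.
Byte 1: 0xF0 = 11110000, payload 000 (3 bits).
Byte 2: 0x9F = 10011111 (10xxxxxx ✓), payload 011111.
Byte 3: 0xA6 = 10100110 (10xxxxxx ✓), payload 100110.
Byte 4: 0x8E = 10001110 (10xxxxxx ✓), payload 001110.
Concatenate: 000011111100110001110 = 0x1F98E (21 bits → U+1F98E).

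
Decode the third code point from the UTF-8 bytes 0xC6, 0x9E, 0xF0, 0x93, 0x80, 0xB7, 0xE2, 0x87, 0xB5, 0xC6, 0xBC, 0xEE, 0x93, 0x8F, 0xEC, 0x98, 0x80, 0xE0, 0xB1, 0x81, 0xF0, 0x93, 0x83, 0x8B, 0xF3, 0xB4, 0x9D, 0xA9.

U+21F5

Offset 0: leading byte 0xC6 = 11000110 → 2-byte char #1 = C6 9E.
Offset 2: leading byte 0xF0 = 11110000 → 4-byte char #2 = F0 93 80 B7.
Offset 6: leading byte 0xE2 = 11100010 → 3-byte char #3 = E2 87 B5.
Leading byte 0xE2 = 11100010 matches 1110xxxx → 3-byte sequence.
Byte 1: 0xE2 = 11100010, payload 0010 (4 bits).
Byte 2: 0x87 = 10000111 (10xxxxxx ✓), payload 000111.
Byte 3: 0xB5 = 10110101 (10xxxxxx ✓), payload 110101.
Concatenate: 0010000111110101 = 0x21F5 (16 bits → U+21F5).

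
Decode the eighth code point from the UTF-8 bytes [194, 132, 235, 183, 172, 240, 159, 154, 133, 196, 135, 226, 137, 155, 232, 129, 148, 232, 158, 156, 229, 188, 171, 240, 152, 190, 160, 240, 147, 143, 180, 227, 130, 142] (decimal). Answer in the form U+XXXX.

U+5F2B

Offset 0: leading byte 0xC2 = 11000010 → 2-byte char #1 = C2 84.
Offset 2: leading byte 0xEB = 11101011 → 3-byte char #2 = EB B7 AC.
Offset 5: leading byte 0xF0 = 11110000 → 4-byte char #3 = F0 9F 9A 85.
Offset 9: leading byte 0xC4 = 11000100 → 2-byte char #4 = C4 87.
Offset 11: leading byte 0xE2 = 11100010 → 3-byte char #5 = E2 89 9B.
Offset 14: leading byte 0xE8 = 11101000 → 3-byte char #6 = E8 81 94.
Offset 17: leading byte 0xE8 = 11101000 → 3-byte char #7 = E8 9E 9C.
Offset 20: leading byte 0xE5 = 11100101 → 3-byte char #8 = E5 BC AB.
Leading byte 0xE5 = 11100101 matches 1110xxxx → 3-byte sequence.
Byte 1: 0xE5 = 11100101, payload 0101 (4 bits).
Byte 2: 0xBC = 10111100 (10xxxxxx ✓), payload 111100.
Byte 3: 0xAB = 10101011 (10xxxxxx ✓), payload 101011.
Concatenate: 0101111100101011 = 0x5F2B (16 bits → U+5F2B).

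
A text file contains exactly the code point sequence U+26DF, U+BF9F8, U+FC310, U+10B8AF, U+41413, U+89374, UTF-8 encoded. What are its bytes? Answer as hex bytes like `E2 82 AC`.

E2 9B 9F F2 BF A7 B8 F3 BC 8C 90 F4 8B A2 AF F1 81 90 93 F2 89 8D B4

U+26DF: 3-byte form → E2 9B 9F.
U+BF9F8: 4-byte form → F2 BF A7 B8.
U+FC310: 4-byte form → F3 BC 8C 90.
U+10B8AF: 4-byte form → F4 8B A2 AF.
U+41413: 4-byte form → F1 81 90 93.
U+89374: 4-byte form → F2 89 8D B4.
Concatenated (23 bytes): E2 9B 9F F2 BF A7 B8 F3 BC 8C 90 F4 8B A2 AF F1 81 90 93 F2 89 8D B4.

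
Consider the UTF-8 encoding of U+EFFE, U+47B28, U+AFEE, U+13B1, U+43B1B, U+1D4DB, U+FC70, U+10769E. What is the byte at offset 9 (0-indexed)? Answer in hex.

U+EFFE → 3-byte form EE BF BE at offsets 0–2.
U+47B28 → 4-byte form F1 87 AC A8 at offsets 3–6.
U+AFEE → 3-byte form EA BF AE at offsets 7–9.
Offset 9 falls in char 3's range; it's byte 3 of EA BF AE = 0xAE.

0xAE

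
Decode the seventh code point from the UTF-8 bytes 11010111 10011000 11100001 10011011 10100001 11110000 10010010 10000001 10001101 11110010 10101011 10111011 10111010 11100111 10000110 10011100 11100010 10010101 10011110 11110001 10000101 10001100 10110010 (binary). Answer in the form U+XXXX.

Offset 0: leading byte 0xD7 = 11010111 → 2-byte char #1 = D7 98.
Offset 2: leading byte 0xE1 = 11100001 → 3-byte char #2 = E1 9B A1.
Offset 5: leading byte 0xF0 = 11110000 → 4-byte char #3 = F0 92 81 8D.
Offset 9: leading byte 0xF2 = 11110010 → 4-byte char #4 = F2 AB BB BA.
Offset 13: leading byte 0xE7 = 11100111 → 3-byte char #5 = E7 86 9C.
Offset 16: leading byte 0xE2 = 11100010 → 3-byte char #6 = E2 95 9E.
Offset 19: leading byte 0xF1 = 11110001 → 4-byte char #7 = F1 85 8C B2.
Leading byte 0xF1 = 11110001 matches 11110xxx → 4-byte sequence.
Byte 1: 0xF1 = 11110001, payload 001 (3 bits).
Byte 2: 0x85 = 10000101 (10xxxxxx ✓), payload 000101.
Byte 3: 0x8C = 10001100 (10xxxxxx ✓), payload 001100.
Byte 4: 0xB2 = 10110010 (10xxxxxx ✓), payload 110010.
Concatenate: 001000101001100110010 = 0x45332 (21 bits → U+45332).

U+45332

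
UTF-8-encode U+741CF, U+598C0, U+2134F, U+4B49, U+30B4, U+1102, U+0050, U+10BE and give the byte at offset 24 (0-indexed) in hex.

0xBE

U+741CF → 4-byte form F1 B4 87 8F at offsets 0–3.
U+598C0 → 4-byte form F1 99 A3 80 at offsets 4–7.
U+2134F → 4-byte form F0 A1 8D 8F at offsets 8–11.
U+4B49 → 3-byte form E4 AD 89 at offsets 12–14.
U+30B4 → 3-byte form E3 82 B4 at offsets 15–17.
U+1102 → 3-byte form E1 84 82 at offsets 18–20.
U+0050 → 1-byte form 50 at offsets 21–21.
U+10BE → 3-byte form E1 82 BE at offsets 22–24.
Offset 24 falls in char 8's range; it's byte 3 of E1 82 BE = 0xBE.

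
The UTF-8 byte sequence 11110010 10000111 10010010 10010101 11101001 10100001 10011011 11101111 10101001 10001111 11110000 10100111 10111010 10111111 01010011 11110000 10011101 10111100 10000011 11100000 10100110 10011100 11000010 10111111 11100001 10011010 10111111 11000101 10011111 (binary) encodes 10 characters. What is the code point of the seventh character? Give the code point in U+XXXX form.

Offset 0: leading byte 0xF2 = 11110010 → 4-byte char #1 = F2 87 92 95.
Offset 4: leading byte 0xE9 = 11101001 → 3-byte char #2 = E9 A1 9B.
Offset 7: leading byte 0xEF = 11101111 → 3-byte char #3 = EF A9 8F.
Offset 10: leading byte 0xF0 = 11110000 → 4-byte char #4 = F0 A7 BA BF.
Offset 14: leading byte 0x53 = 01010011 → 1-byte char #5 = 53.
Offset 15: leading byte 0xF0 = 11110000 → 4-byte char #6 = F0 9D BC 83.
Offset 19: leading byte 0xE0 = 11100000 → 3-byte char #7 = E0 A6 9C.
Leading byte 0xE0 = 11100000 matches 1110xxxx → 3-byte sequence.
Byte 1: 0xE0 = 11100000, payload 0000 (4 bits).
Byte 2: 0xA6 = 10100110 (10xxxxxx ✓), payload 100110.
Byte 3: 0x9C = 10011100 (10xxxxxx ✓), payload 011100.
Concatenate: 0000100110011100 = 0x99C (16 bits → U+099C).

U+099C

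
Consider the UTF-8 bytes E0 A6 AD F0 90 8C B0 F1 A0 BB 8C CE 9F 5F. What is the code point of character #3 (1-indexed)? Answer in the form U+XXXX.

Offset 0: leading byte 0xE0 = 11100000 → 3-byte char #1 = E0 A6 AD.
Offset 3: leading byte 0xF0 = 11110000 → 4-byte char #2 = F0 90 8C B0.
Offset 7: leading byte 0xF1 = 11110001 → 4-byte char #3 = F1 A0 BB 8C.
Leading byte 0xF1 = 11110001 matches 11110xxx → 4-byte sequence.
Byte 1: 0xF1 = 11110001, payload 001 (3 bits).
Byte 2: 0xA0 = 10100000 (10xxxxxx ✓), payload 100000.
Byte 3: 0xBB = 10111011 (10xxxxxx ✓), payload 111011.
Byte 4: 0x8C = 10001100 (10xxxxxx ✓), payload 001100.
Concatenate: 001100000111011001100 = 0x60ECC (21 bits → U+60ECC).

U+60ECC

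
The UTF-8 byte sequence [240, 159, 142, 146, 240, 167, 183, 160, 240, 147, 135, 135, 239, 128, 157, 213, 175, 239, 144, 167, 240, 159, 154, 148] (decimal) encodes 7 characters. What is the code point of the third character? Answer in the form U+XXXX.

U+131C7

Offset 0: leading byte 0xF0 = 11110000 → 4-byte char #1 = F0 9F 8E 92.
Offset 4: leading byte 0xF0 = 11110000 → 4-byte char #2 = F0 A7 B7 A0.
Offset 8: leading byte 0xF0 = 11110000 → 4-byte char #3 = F0 93 87 87.
Leading byte 0xF0 = 11110000 matches 11110xxx → 4-byte sequence.
Byte 1: 0xF0 = 11110000, payload 000 (3 bits).
Byte 2: 0x93 = 10010011 (10xxxxxx ✓), payload 010011.
Byte 3: 0x87 = 10000111 (10xxxxxx ✓), payload 000111.
Byte 4: 0x87 = 10000111 (10xxxxxx ✓), payload 000111.
Concatenate: 000010011000111000111 = 0x131C7 (21 bits → U+131C7).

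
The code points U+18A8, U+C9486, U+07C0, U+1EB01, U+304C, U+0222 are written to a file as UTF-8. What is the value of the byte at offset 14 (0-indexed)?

0x81

U+18A8 → 3-byte form E1 A2 A8 at offsets 0–2.
U+C9486 → 4-byte form F3 89 92 86 at offsets 3–6.
U+07C0 → 2-byte form DF 80 at offsets 7–8.
U+1EB01 → 4-byte form F0 9E AC 81 at offsets 9–12.
U+304C → 3-byte form E3 81 8C at offsets 13–15.
Offset 14 falls in char 5's range; it's byte 2 of E3 81 8C = 0x81.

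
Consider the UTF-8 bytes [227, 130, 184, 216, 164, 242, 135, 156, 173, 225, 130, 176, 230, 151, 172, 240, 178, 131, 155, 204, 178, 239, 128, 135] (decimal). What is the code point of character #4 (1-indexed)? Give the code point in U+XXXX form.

U+10B0

Offset 0: leading byte 0xE3 = 11100011 → 3-byte char #1 = E3 82 B8.
Offset 3: leading byte 0xD8 = 11011000 → 2-byte char #2 = D8 A4.
Offset 5: leading byte 0xF2 = 11110010 → 4-byte char #3 = F2 87 9C AD.
Offset 9: leading byte 0xE1 = 11100001 → 3-byte char #4 = E1 82 B0.
Leading byte 0xE1 = 11100001 matches 1110xxxx → 3-byte sequence.
Byte 1: 0xE1 = 11100001, payload 0001 (4 bits).
Byte 2: 0x82 = 10000010 (10xxxxxx ✓), payload 000010.
Byte 3: 0xB0 = 10110000 (10xxxxxx ✓), payload 110000.
Concatenate: 0001000010110000 = 0x10B0 (16 bits → U+10B0).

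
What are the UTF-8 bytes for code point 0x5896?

E5 A2 96

U+5896 = 0x5896 = 22678 decimal. In range U+0800–U+FFFF → 3-byte form: 1110xxxx 10xxxxxx 10xxxxxx.
Binary (16 bits): 0101100010010110.
Split 4+6+6: 0101 | 100010 | 010110.
Byte 1: 11100101 = 0xE5.
Byte 2: 10100010 = 0xA2.
Byte 3: 10010110 = 0x96.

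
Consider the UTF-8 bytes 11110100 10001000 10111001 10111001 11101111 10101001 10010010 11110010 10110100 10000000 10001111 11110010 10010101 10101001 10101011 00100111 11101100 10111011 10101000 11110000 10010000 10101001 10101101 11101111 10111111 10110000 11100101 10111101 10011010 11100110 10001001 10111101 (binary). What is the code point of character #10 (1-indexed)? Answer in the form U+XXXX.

Offset 0: leading byte 0xF4 = 11110100 → 4-byte char #1 = F4 88 B9 B9.
Offset 4: leading byte 0xEF = 11101111 → 3-byte char #2 = EF A9 92.
Offset 7: leading byte 0xF2 = 11110010 → 4-byte char #3 = F2 B4 80 8F.
Offset 11: leading byte 0xF2 = 11110010 → 4-byte char #4 = F2 95 A9 AB.
Offset 15: leading byte 0x27 = 00100111 → 1-byte char #5 = 27.
Offset 16: leading byte 0xEC = 11101100 → 3-byte char #6 = EC BB A8.
Offset 19: leading byte 0xF0 = 11110000 → 4-byte char #7 = F0 90 A9 AD.
Offset 23: leading byte 0xEF = 11101111 → 3-byte char #8 = EF BF B0.
Offset 26: leading byte 0xE5 = 11100101 → 3-byte char #9 = E5 BD 9A.
Offset 29: leading byte 0xE6 = 11100110 → 3-byte char #10 = E6 89 BD.
Leading byte 0xE6 = 11100110 matches 1110xxxx → 3-byte sequence.
Byte 1: 0xE6 = 11100110, payload 0110 (4 bits).
Byte 2: 0x89 = 10001001 (10xxxxxx ✓), payload 001001.
Byte 3: 0xBD = 10111101 (10xxxxxx ✓), payload 111101.
Concatenate: 0110001001111101 = 0x627D (16 bits → U+627D).

U+627D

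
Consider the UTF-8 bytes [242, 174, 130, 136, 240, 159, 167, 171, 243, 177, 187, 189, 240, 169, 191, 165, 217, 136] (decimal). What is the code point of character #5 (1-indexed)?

Offset 0: leading byte 0xF2 = 11110010 → 4-byte char #1 = F2 AE 82 88.
Offset 4: leading byte 0xF0 = 11110000 → 4-byte char #2 = F0 9F A7 AB.
Offset 8: leading byte 0xF3 = 11110011 → 4-byte char #3 = F3 B1 BB BD.
Offset 12: leading byte 0xF0 = 11110000 → 4-byte char #4 = F0 A9 BF A5.
Offset 16: leading byte 0xD9 = 11011001 → 2-byte char #5 = D9 88.
Leading byte 0xD9 = 11011001 matches 110xxxxx → 2-byte sequence.
Byte 1: 0xD9 = 11011001, payload 11001 (5 bits).
Byte 2: 0x88 = 10001000 (10xxxxxx ✓), payload 001000.
Concatenate: 11001001000 = 0x648 (11 bits → U+0648).

U+0648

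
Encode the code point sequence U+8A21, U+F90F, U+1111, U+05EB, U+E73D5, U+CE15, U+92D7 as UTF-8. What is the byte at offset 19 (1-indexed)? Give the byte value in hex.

0xE9

1-indexed offset 19 is 0-indexed offset 18.
U+8A21 → 3-byte form E8 A8 A1 at offsets 0–2.
U+F90F → 3-byte form EF A4 8F at offsets 3–5.
U+1111 → 3-byte form E1 84 91 at offsets 6–8.
U+05EB → 2-byte form D7 AB at offsets 9–10.
U+E73D5 → 4-byte form F3 A7 8F 95 at offsets 11–14.
U+CE15 → 3-byte form EC B8 95 at offsets 15–17.
U+92D7 → 3-byte form E9 8B 97 at offsets 18–20.
Offset 18 falls in char 7's range; it's byte 1 of E9 8B 97 = 0xE9.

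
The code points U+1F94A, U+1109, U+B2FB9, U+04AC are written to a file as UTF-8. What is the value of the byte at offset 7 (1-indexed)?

1-indexed offset 7 is 0-indexed offset 6.
U+1F94A → 4-byte form F0 9F A5 8A at offsets 0–3.
U+1109 → 3-byte form E1 84 89 at offsets 4–6.
Offset 6 falls in char 2's range; it's byte 3 of E1 84 89 = 0x89.

0x89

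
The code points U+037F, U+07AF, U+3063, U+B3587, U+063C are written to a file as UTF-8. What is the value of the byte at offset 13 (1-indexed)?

1-indexed offset 13 is 0-indexed offset 12.
U+037F → 2-byte form CD BF at offsets 0–1.
U+07AF → 2-byte form DE AF at offsets 2–3.
U+3063 → 3-byte form E3 81 A3 at offsets 4–6.
U+B3587 → 4-byte form F2 B3 96 87 at offsets 7–10.
U+063C → 2-byte form D8 BC at offsets 11–12.
Offset 12 falls in char 5's range; it's byte 2 of D8 BC = 0xBC.

0xBC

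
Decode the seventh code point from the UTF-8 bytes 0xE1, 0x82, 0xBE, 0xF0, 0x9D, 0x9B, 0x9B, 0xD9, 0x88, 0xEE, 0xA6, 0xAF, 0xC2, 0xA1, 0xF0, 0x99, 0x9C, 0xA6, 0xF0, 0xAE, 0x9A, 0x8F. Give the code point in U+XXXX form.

U+2E68F

Offset 0: leading byte 0xE1 = 11100001 → 3-byte char #1 = E1 82 BE.
Offset 3: leading byte 0xF0 = 11110000 → 4-byte char #2 = F0 9D 9B 9B.
Offset 7: leading byte 0xD9 = 11011001 → 2-byte char #3 = D9 88.
Offset 9: leading byte 0xEE = 11101110 → 3-byte char #4 = EE A6 AF.
Offset 12: leading byte 0xC2 = 11000010 → 2-byte char #5 = C2 A1.
Offset 14: leading byte 0xF0 = 11110000 → 4-byte char #6 = F0 99 9C A6.
Offset 18: leading byte 0xF0 = 11110000 → 4-byte char #7 = F0 AE 9A 8F.
Leading byte 0xF0 = 11110000 matches 11110xxx → 4-byte sequence.
Byte 1: 0xF0 = 11110000, payload 000 (3 bits).
Byte 2: 0xAE = 10101110 (10xxxxxx ✓), payload 101110.
Byte 3: 0x9A = 10011010 (10xxxxxx ✓), payload 011010.
Byte 4: 0x8F = 10001111 (10xxxxxx ✓), payload 001111.
Concatenate: 000101110011010001111 = 0x2E68F (21 bits → U+2E68F).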